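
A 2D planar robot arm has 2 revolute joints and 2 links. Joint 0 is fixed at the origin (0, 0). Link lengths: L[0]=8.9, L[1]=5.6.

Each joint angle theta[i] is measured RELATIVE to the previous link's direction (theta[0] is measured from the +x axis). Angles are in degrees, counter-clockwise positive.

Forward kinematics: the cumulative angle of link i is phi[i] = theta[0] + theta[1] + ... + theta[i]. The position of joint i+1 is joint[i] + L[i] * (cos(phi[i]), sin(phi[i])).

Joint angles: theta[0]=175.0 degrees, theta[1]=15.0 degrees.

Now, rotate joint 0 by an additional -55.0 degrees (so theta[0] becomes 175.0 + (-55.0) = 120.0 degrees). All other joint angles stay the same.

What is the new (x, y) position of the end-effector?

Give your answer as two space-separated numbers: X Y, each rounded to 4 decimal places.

joint[0] = (0.0000, 0.0000)  (base)
link 0: phi[0] = 120 = 120 deg
  cos(120 deg) = -0.5000, sin(120 deg) = 0.8660
  joint[1] = (0.0000, 0.0000) + 8.9 * (-0.5000, 0.8660) = (0.0000 + -4.4500, 0.0000 + 7.7076) = (-4.4500, 7.7076)
link 1: phi[1] = 120 + 15 = 135 deg
  cos(135 deg) = -0.7071, sin(135 deg) = 0.7071
  joint[2] = (-4.4500, 7.7076) + 5.6 * (-0.7071, 0.7071) = (-4.4500 + -3.9598, 7.7076 + 3.9598) = (-8.4098, 11.6674)
End effector: (-8.4098, 11.6674)

Answer: -8.4098 11.6674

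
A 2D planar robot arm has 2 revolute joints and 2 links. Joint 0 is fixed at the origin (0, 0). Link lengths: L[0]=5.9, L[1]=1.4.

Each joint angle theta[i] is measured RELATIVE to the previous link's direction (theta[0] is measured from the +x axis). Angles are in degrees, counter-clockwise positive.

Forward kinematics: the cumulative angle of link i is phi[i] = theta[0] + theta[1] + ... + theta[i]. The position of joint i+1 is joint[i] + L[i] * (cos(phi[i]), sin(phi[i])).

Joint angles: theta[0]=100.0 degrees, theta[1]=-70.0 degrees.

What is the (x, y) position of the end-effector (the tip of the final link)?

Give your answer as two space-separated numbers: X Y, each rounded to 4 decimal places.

joint[0] = (0.0000, 0.0000)  (base)
link 0: phi[0] = 100 = 100 deg
  cos(100 deg) = -0.1736, sin(100 deg) = 0.9848
  joint[1] = (0.0000, 0.0000) + 5.9 * (-0.1736, 0.9848) = (0.0000 + -1.0245, 0.0000 + 5.8104) = (-1.0245, 5.8104)
link 1: phi[1] = 100 + -70 = 30 deg
  cos(30 deg) = 0.8660, sin(30 deg) = 0.5000
  joint[2] = (-1.0245, 5.8104) + 1.4 * (0.8660, 0.5000) = (-1.0245 + 1.2124, 5.8104 + 0.7000) = (0.1879, 6.5104)
End effector: (0.1879, 6.5104)

Answer: 0.1879 6.5104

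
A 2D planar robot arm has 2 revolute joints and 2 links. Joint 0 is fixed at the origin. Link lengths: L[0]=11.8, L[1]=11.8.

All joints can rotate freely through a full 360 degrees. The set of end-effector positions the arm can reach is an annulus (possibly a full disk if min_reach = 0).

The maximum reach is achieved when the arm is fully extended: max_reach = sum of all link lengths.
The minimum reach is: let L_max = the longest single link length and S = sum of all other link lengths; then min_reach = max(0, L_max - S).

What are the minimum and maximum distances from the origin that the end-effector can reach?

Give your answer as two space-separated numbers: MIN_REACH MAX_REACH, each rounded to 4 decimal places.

Link lengths: [11.8, 11.8]
max_reach = 11.8 + 11.8 = 23.6
L_max = max([11.8, 11.8]) = 11.8
S (sum of others) = 23.6 - 11.8 = 11.8
min_reach = max(0, 11.8 - 11.8) = max(0, 0) = 0

Answer: 0.0000 23.6000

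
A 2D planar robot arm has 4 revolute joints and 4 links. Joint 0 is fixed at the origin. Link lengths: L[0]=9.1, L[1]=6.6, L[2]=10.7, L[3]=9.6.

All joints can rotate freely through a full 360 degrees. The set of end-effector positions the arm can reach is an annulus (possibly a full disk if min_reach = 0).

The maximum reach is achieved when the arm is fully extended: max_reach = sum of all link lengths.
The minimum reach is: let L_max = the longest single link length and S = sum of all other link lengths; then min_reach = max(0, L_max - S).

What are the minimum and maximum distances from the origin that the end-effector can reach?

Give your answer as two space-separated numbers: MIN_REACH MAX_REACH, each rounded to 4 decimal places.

Link lengths: [9.1, 6.6, 10.7, 9.6]
max_reach = 9.1 + 6.6 + 10.7 + 9.6 = 36
L_max = max([9.1, 6.6, 10.7, 9.6]) = 10.7
S (sum of others) = 36 - 10.7 = 25.3
min_reach = max(0, 10.7 - 25.3) = max(0, -14.6) = 0

Answer: 0.0000 36.0000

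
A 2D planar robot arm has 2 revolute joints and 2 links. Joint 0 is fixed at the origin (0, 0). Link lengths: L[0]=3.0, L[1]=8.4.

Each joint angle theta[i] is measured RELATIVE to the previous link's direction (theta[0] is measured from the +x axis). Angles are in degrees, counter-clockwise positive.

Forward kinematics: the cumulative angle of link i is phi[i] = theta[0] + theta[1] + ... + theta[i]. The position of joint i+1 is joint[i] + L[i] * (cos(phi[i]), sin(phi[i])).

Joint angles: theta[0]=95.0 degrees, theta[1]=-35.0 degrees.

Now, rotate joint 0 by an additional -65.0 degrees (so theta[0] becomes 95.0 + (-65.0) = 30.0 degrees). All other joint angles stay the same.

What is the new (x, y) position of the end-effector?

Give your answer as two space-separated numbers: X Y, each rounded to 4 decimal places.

joint[0] = (0.0000, 0.0000)  (base)
link 0: phi[0] = 30 = 30 deg
  cos(30 deg) = 0.8660, sin(30 deg) = 0.5000
  joint[1] = (0.0000, 0.0000) + 3 * (0.8660, 0.5000) = (0.0000 + 2.5981, 0.0000 + 1.5000) = (2.5981, 1.5000)
link 1: phi[1] = 30 + -35 = -5 deg
  cos(-5 deg) = 0.9962, sin(-5 deg) = -0.0872
  joint[2] = (2.5981, 1.5000) + 8.4 * (0.9962, -0.0872) = (2.5981 + 8.3680, 1.5000 + -0.7321) = (10.9661, 0.7679)
End effector: (10.9661, 0.7679)

Answer: 10.9661 0.7679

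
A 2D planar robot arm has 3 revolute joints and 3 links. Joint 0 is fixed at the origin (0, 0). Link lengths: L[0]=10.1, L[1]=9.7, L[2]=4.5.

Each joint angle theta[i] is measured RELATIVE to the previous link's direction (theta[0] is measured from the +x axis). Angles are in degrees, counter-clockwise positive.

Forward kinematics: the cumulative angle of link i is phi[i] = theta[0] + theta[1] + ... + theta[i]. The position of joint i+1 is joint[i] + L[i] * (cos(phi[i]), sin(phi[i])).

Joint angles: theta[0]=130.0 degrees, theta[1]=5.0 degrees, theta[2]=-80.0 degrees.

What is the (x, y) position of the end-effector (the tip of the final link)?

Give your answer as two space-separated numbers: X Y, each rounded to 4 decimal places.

Answer: -10.7700 18.2822

Derivation:
joint[0] = (0.0000, 0.0000)  (base)
link 0: phi[0] = 130 = 130 deg
  cos(130 deg) = -0.6428, sin(130 deg) = 0.7660
  joint[1] = (0.0000, 0.0000) + 10.1 * (-0.6428, 0.7660) = (0.0000 + -6.4922, 0.0000 + 7.7370) = (-6.4922, 7.7370)
link 1: phi[1] = 130 + 5 = 135 deg
  cos(135 deg) = -0.7071, sin(135 deg) = 0.7071
  joint[2] = (-6.4922, 7.7370) + 9.7 * (-0.7071, 0.7071) = (-6.4922 + -6.8589, 7.7370 + 6.8589) = (-13.3511, 14.5960)
link 2: phi[2] = 130 + 5 + -80 = 55 deg
  cos(55 deg) = 0.5736, sin(55 deg) = 0.8192
  joint[3] = (-13.3511, 14.5960) + 4.5 * (0.5736, 0.8192) = (-13.3511 + 2.5811, 14.5960 + 3.6862) = (-10.7700, 18.2822)
End effector: (-10.7700, 18.2822)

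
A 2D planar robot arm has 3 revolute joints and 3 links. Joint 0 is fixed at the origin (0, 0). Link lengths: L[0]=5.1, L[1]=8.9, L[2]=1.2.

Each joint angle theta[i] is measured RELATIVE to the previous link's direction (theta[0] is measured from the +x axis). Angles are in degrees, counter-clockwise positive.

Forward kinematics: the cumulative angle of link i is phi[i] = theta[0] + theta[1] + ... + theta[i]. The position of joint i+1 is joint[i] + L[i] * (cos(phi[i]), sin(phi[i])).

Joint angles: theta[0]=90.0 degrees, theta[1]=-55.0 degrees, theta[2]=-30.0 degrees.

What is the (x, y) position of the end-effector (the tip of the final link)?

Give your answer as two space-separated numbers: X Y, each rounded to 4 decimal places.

Answer: 8.4859 10.3094

Derivation:
joint[0] = (0.0000, 0.0000)  (base)
link 0: phi[0] = 90 = 90 deg
  cos(90 deg) = 0.0000, sin(90 deg) = 1.0000
  joint[1] = (0.0000, 0.0000) + 5.1 * (0.0000, 1.0000) = (0.0000 + 0.0000, 0.0000 + 5.1000) = (0.0000, 5.1000)
link 1: phi[1] = 90 + -55 = 35 deg
  cos(35 deg) = 0.8192, sin(35 deg) = 0.5736
  joint[2] = (0.0000, 5.1000) + 8.9 * (0.8192, 0.5736) = (0.0000 + 7.2905, 5.1000 + 5.1048) = (7.2905, 10.2048)
link 2: phi[2] = 90 + -55 + -30 = 5 deg
  cos(5 deg) = 0.9962, sin(5 deg) = 0.0872
  joint[3] = (7.2905, 10.2048) + 1.2 * (0.9962, 0.0872) = (7.2905 + 1.1954, 10.2048 + 0.1046) = (8.4859, 10.3094)
End effector: (8.4859, 10.3094)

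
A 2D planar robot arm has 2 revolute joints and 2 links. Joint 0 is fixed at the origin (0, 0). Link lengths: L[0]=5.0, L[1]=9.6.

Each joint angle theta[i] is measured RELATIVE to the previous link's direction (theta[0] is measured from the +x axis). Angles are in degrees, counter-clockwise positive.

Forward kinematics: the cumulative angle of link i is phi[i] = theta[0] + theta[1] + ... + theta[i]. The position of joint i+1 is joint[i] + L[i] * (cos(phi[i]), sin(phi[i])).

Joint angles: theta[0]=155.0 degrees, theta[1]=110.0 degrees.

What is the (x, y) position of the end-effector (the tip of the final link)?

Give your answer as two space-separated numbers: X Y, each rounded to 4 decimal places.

Answer: -5.3682 -7.4504

Derivation:
joint[0] = (0.0000, 0.0000)  (base)
link 0: phi[0] = 155 = 155 deg
  cos(155 deg) = -0.9063, sin(155 deg) = 0.4226
  joint[1] = (0.0000, 0.0000) + 5 * (-0.9063, 0.4226) = (0.0000 + -4.5315, 0.0000 + 2.1131) = (-4.5315, 2.1131)
link 1: phi[1] = 155 + 110 = 265 deg
  cos(265 deg) = -0.0872, sin(265 deg) = -0.9962
  joint[2] = (-4.5315, 2.1131) + 9.6 * (-0.0872, -0.9962) = (-4.5315 + -0.8367, 2.1131 + -9.5635) = (-5.3682, -7.4504)
End effector: (-5.3682, -7.4504)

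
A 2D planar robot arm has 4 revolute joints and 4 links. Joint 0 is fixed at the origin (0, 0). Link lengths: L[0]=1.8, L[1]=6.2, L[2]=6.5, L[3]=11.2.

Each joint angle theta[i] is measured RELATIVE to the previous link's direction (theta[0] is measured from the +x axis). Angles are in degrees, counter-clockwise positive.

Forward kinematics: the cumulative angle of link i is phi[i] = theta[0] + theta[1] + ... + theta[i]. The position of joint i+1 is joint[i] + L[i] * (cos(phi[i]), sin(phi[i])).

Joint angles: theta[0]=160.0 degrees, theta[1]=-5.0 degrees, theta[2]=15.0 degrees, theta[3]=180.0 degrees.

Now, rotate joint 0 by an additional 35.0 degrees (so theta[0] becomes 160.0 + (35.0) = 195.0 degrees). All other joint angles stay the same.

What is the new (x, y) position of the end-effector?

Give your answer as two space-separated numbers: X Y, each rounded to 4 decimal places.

joint[0] = (0.0000, 0.0000)  (base)
link 0: phi[0] = 195 = 195 deg
  cos(195 deg) = -0.9659, sin(195 deg) = -0.2588
  joint[1] = (0.0000, 0.0000) + 1.8 * (-0.9659, -0.2588) = (0.0000 + -1.7387, 0.0000 + -0.4659) = (-1.7387, -0.4659)
link 1: phi[1] = 195 + -5 = 190 deg
  cos(190 deg) = -0.9848, sin(190 deg) = -0.1736
  joint[2] = (-1.7387, -0.4659) + 6.2 * (-0.9848, -0.1736) = (-1.7387 + -6.1058, -0.4659 + -1.0766) = (-7.8445, -1.5425)
link 2: phi[2] = 195 + -5 + 15 = 205 deg
  cos(205 deg) = -0.9063, sin(205 deg) = -0.4226
  joint[3] = (-7.8445, -1.5425) + 6.5 * (-0.9063, -0.4226) = (-7.8445 + -5.8910, -1.5425 + -2.7470) = (-13.7355, -4.2895)
link 3: phi[3] = 195 + -5 + 15 + 180 = 385 deg
  cos(385 deg) = 0.9063, sin(385 deg) = 0.4226
  joint[4] = (-13.7355, -4.2895) + 11.2 * (0.9063, 0.4226) = (-13.7355 + 10.1506, -4.2895 + 4.7333) = (-3.5848, 0.4438)
End effector: (-3.5848, 0.4438)

Answer: -3.5848 0.4438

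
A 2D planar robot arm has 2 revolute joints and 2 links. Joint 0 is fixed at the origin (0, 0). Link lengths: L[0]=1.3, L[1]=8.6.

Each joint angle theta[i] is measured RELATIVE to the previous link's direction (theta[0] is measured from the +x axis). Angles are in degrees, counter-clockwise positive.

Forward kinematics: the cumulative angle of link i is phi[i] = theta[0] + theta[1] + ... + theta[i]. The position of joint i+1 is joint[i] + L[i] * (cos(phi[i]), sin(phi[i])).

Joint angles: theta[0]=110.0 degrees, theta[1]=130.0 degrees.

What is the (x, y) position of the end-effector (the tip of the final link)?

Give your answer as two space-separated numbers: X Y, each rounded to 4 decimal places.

Answer: -4.7446 -6.2262

Derivation:
joint[0] = (0.0000, 0.0000)  (base)
link 0: phi[0] = 110 = 110 deg
  cos(110 deg) = -0.3420, sin(110 deg) = 0.9397
  joint[1] = (0.0000, 0.0000) + 1.3 * (-0.3420, 0.9397) = (0.0000 + -0.4446, 0.0000 + 1.2216) = (-0.4446, 1.2216)
link 1: phi[1] = 110 + 130 = 240 deg
  cos(240 deg) = -0.5000, sin(240 deg) = -0.8660
  joint[2] = (-0.4446, 1.2216) + 8.6 * (-0.5000, -0.8660) = (-0.4446 + -4.3000, 1.2216 + -7.4478) = (-4.7446, -6.2262)
End effector: (-4.7446, -6.2262)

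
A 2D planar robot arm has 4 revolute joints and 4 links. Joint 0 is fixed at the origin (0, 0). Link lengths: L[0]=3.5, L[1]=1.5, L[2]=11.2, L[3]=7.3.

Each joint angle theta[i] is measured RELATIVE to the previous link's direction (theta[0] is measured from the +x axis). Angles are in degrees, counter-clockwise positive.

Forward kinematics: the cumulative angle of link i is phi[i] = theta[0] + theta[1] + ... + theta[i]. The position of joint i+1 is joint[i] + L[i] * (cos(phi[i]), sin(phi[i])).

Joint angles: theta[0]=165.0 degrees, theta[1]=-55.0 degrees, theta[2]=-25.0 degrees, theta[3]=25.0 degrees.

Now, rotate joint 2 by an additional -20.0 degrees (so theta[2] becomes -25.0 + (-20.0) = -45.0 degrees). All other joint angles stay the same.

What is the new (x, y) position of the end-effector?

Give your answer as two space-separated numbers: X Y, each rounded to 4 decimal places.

joint[0] = (0.0000, 0.0000)  (base)
link 0: phi[0] = 165 = 165 deg
  cos(165 deg) = -0.9659, sin(165 deg) = 0.2588
  joint[1] = (0.0000, 0.0000) + 3.5 * (-0.9659, 0.2588) = (0.0000 + -3.3807, 0.0000 + 0.9059) = (-3.3807, 0.9059)
link 1: phi[1] = 165 + -55 = 110 deg
  cos(110 deg) = -0.3420, sin(110 deg) = 0.9397
  joint[2] = (-3.3807, 0.9059) + 1.5 * (-0.3420, 0.9397) = (-3.3807 + -0.5130, 0.9059 + 1.4095) = (-3.8938, 2.3154)
link 2: phi[2] = 165 + -55 + -45 = 65 deg
  cos(65 deg) = 0.4226, sin(65 deg) = 0.9063
  joint[3] = (-3.8938, 2.3154) + 11.2 * (0.4226, 0.9063) = (-3.8938 + 4.7333, 2.3154 + 10.1506) = (0.8396, 12.4661)
link 3: phi[3] = 165 + -55 + -45 + 25 = 90 deg
  cos(90 deg) = 0.0000, sin(90 deg) = 1.0000
  joint[4] = (0.8396, 12.4661) + 7.3 * (0.0000, 1.0000) = (0.8396 + 0.0000, 12.4661 + 7.3000) = (0.8396, 19.7661)
End effector: (0.8396, 19.7661)

Answer: 0.8396 19.7661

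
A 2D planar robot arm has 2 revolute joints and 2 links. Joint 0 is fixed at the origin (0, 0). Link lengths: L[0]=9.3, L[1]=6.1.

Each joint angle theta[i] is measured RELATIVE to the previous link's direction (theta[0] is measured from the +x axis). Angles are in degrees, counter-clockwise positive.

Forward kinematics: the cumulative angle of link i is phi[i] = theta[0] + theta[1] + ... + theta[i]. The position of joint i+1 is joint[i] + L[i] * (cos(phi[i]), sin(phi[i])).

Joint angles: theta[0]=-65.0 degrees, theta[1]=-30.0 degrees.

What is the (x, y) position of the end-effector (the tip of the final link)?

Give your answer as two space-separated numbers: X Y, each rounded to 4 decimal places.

Answer: 3.3987 -14.5055

Derivation:
joint[0] = (0.0000, 0.0000)  (base)
link 0: phi[0] = -65 = -65 deg
  cos(-65 deg) = 0.4226, sin(-65 deg) = -0.9063
  joint[1] = (0.0000, 0.0000) + 9.3 * (0.4226, -0.9063) = (0.0000 + 3.9303, 0.0000 + -8.4287) = (3.9303, -8.4287)
link 1: phi[1] = -65 + -30 = -95 deg
  cos(-95 deg) = -0.0872, sin(-95 deg) = -0.9962
  joint[2] = (3.9303, -8.4287) + 6.1 * (-0.0872, -0.9962) = (3.9303 + -0.5317, -8.4287 + -6.0768) = (3.3987, -14.5055)
End effector: (3.3987, -14.5055)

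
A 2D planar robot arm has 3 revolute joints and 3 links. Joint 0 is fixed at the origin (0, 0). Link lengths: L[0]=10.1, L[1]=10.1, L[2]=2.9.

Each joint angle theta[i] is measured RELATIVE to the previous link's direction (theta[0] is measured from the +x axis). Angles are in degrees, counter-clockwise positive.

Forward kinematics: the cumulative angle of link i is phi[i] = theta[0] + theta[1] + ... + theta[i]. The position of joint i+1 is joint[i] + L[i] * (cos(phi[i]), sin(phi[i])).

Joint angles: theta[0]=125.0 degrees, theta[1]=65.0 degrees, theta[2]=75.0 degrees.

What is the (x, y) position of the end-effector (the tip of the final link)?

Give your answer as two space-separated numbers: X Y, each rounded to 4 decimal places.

Answer: -15.9924 3.6306

Derivation:
joint[0] = (0.0000, 0.0000)  (base)
link 0: phi[0] = 125 = 125 deg
  cos(125 deg) = -0.5736, sin(125 deg) = 0.8192
  joint[1] = (0.0000, 0.0000) + 10.1 * (-0.5736, 0.8192) = (0.0000 + -5.7931, 0.0000 + 8.2734) = (-5.7931, 8.2734)
link 1: phi[1] = 125 + 65 = 190 deg
  cos(190 deg) = -0.9848, sin(190 deg) = -0.1736
  joint[2] = (-5.7931, 8.2734) + 10.1 * (-0.9848, -0.1736) = (-5.7931 + -9.9466, 8.2734 + -1.7538) = (-15.7397, 6.5196)
link 2: phi[2] = 125 + 65 + 75 = 265 deg
  cos(265 deg) = -0.0872, sin(265 deg) = -0.9962
  joint[3] = (-15.7397, 6.5196) + 2.9 * (-0.0872, -0.9962) = (-15.7397 + -0.2528, 6.5196 + -2.8890) = (-15.9924, 3.6306)
End effector: (-15.9924, 3.6306)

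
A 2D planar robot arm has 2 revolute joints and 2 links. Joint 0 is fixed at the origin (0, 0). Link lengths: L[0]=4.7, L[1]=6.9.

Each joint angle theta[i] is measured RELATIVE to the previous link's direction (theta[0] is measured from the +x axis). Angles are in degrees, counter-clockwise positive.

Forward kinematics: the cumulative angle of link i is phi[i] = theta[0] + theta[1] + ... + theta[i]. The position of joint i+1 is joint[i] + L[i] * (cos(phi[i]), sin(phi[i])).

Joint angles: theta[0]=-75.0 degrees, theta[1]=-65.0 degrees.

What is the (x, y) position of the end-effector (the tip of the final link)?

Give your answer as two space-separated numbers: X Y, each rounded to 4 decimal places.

Answer: -4.0693 -8.9751

Derivation:
joint[0] = (0.0000, 0.0000)  (base)
link 0: phi[0] = -75 = -75 deg
  cos(-75 deg) = 0.2588, sin(-75 deg) = -0.9659
  joint[1] = (0.0000, 0.0000) + 4.7 * (0.2588, -0.9659) = (0.0000 + 1.2164, 0.0000 + -4.5399) = (1.2164, -4.5399)
link 1: phi[1] = -75 + -65 = -140 deg
  cos(-140 deg) = -0.7660, sin(-140 deg) = -0.6428
  joint[2] = (1.2164, -4.5399) + 6.9 * (-0.7660, -0.6428) = (1.2164 + -5.2857, -4.5399 + -4.4352) = (-4.0693, -8.9751)
End effector: (-4.0693, -8.9751)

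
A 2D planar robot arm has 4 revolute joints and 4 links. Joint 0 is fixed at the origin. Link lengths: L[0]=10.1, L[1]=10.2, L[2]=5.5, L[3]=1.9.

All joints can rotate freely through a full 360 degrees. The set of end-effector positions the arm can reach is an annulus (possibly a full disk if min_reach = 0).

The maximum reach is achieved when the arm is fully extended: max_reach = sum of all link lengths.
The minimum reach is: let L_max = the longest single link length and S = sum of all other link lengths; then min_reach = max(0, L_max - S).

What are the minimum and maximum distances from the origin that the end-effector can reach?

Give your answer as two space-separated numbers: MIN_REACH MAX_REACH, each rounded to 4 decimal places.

Answer: 0.0000 27.7000

Derivation:
Link lengths: [10.1, 10.2, 5.5, 1.9]
max_reach = 10.1 + 10.2 + 5.5 + 1.9 = 27.7
L_max = max([10.1, 10.2, 5.5, 1.9]) = 10.2
S (sum of others) = 27.7 - 10.2 = 17.5
min_reach = max(0, 10.2 - 17.5) = max(0, -7.3) = 0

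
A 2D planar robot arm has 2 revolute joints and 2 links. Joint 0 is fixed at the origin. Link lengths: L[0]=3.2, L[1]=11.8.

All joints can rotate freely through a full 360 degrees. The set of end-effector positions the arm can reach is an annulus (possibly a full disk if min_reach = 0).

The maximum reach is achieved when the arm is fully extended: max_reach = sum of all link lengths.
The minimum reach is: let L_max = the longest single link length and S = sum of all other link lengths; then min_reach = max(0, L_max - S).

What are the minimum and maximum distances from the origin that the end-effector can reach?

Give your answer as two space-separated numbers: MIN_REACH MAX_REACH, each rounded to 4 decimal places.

Link lengths: [3.2, 11.8]
max_reach = 3.2 + 11.8 = 15
L_max = max([3.2, 11.8]) = 11.8
S (sum of others) = 15 - 11.8 = 3.2
min_reach = max(0, 11.8 - 3.2) = max(0, 8.6) = 8.6

Answer: 8.6000 15.0000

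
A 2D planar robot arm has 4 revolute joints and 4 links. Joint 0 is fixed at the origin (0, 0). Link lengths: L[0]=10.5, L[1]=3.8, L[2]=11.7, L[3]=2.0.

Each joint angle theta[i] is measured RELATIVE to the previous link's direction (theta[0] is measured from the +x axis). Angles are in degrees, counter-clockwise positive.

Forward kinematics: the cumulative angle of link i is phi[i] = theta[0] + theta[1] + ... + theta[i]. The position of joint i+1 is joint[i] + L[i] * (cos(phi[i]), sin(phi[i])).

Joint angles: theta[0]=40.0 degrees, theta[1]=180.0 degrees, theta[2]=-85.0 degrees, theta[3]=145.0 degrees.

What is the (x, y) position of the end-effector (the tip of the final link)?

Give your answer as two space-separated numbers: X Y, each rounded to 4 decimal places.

Answer: -2.7934 10.6102

Derivation:
joint[0] = (0.0000, 0.0000)  (base)
link 0: phi[0] = 40 = 40 deg
  cos(40 deg) = 0.7660, sin(40 deg) = 0.6428
  joint[1] = (0.0000, 0.0000) + 10.5 * (0.7660, 0.6428) = (0.0000 + 8.0435, 0.0000 + 6.7493) = (8.0435, 6.7493)
link 1: phi[1] = 40 + 180 = 220 deg
  cos(220 deg) = -0.7660, sin(220 deg) = -0.6428
  joint[2] = (8.0435, 6.7493) + 3.8 * (-0.7660, -0.6428) = (8.0435 + -2.9110, 6.7493 + -2.4426) = (5.1325, 4.3067)
link 2: phi[2] = 40 + 180 + -85 = 135 deg
  cos(135 deg) = -0.7071, sin(135 deg) = 0.7071
  joint[3] = (5.1325, 4.3067) + 11.7 * (-0.7071, 0.7071) = (5.1325 + -8.2731, 4.3067 + 8.2731) = (-3.1407, 12.5798)
link 3: phi[3] = 40 + 180 + -85 + 145 = 280 deg
  cos(280 deg) = 0.1736, sin(280 deg) = -0.9848
  joint[4] = (-3.1407, 12.5798) + 2 * (0.1736, -0.9848) = (-3.1407 + 0.3473, 12.5798 + -1.9696) = (-2.7934, 10.6102)
End effector: (-2.7934, 10.6102)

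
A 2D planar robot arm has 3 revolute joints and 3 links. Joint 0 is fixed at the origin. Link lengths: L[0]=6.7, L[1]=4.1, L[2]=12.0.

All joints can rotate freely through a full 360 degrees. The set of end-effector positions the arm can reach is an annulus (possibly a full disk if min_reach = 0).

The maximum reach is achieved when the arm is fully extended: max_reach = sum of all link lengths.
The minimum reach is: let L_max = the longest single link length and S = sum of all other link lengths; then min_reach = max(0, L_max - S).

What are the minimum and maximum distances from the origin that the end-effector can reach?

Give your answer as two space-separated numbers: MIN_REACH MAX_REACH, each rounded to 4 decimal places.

Answer: 1.2000 22.8000

Derivation:
Link lengths: [6.7, 4.1, 12.0]
max_reach = 6.7 + 4.1 + 12 = 22.8
L_max = max([6.7, 4.1, 12.0]) = 12
S (sum of others) = 22.8 - 12 = 10.8
min_reach = max(0, 12 - 10.8) = max(0, 1.2) = 1.2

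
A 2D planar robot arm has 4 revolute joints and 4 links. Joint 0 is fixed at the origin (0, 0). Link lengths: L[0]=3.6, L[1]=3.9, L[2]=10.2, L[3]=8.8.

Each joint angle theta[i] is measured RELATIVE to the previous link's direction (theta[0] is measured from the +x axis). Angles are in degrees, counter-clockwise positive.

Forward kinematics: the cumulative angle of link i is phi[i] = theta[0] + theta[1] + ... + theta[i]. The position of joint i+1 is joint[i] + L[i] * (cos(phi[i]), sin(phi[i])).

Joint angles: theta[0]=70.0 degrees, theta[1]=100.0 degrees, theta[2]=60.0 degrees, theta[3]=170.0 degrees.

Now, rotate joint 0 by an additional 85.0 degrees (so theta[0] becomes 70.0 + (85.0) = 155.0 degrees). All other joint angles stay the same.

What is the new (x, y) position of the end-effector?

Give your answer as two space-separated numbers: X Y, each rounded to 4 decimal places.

joint[0] = (0.0000, 0.0000)  (base)
link 0: phi[0] = 155 = 155 deg
  cos(155 deg) = -0.9063, sin(155 deg) = 0.4226
  joint[1] = (0.0000, 0.0000) + 3.6 * (-0.9063, 0.4226) = (0.0000 + -3.2627, 0.0000 + 1.5214) = (-3.2627, 1.5214)
link 1: phi[1] = 155 + 100 = 255 deg
  cos(255 deg) = -0.2588, sin(255 deg) = -0.9659
  joint[2] = (-3.2627, 1.5214) + 3.9 * (-0.2588, -0.9659) = (-3.2627 + -1.0094, 1.5214 + -3.7671) = (-4.2721, -2.2457)
link 2: phi[2] = 155 + 100 + 60 = 315 deg
  cos(315 deg) = 0.7071, sin(315 deg) = -0.7071
  joint[3] = (-4.2721, -2.2457) + 10.2 * (0.7071, -0.7071) = (-4.2721 + 7.2125, -2.2457 + -7.2125) = (2.9404, -9.4582)
link 3: phi[3] = 155 + 100 + 60 + 170 = 485 deg
  cos(485 deg) = -0.5736, sin(485 deg) = 0.8192
  joint[4] = (2.9404, -9.4582) + 8.8 * (-0.5736, 0.8192) = (2.9404 + -5.0475, -9.4582 + 7.2085) = (-2.1071, -2.2496)
End effector: (-2.1071, -2.2496)

Answer: -2.1071 -2.2496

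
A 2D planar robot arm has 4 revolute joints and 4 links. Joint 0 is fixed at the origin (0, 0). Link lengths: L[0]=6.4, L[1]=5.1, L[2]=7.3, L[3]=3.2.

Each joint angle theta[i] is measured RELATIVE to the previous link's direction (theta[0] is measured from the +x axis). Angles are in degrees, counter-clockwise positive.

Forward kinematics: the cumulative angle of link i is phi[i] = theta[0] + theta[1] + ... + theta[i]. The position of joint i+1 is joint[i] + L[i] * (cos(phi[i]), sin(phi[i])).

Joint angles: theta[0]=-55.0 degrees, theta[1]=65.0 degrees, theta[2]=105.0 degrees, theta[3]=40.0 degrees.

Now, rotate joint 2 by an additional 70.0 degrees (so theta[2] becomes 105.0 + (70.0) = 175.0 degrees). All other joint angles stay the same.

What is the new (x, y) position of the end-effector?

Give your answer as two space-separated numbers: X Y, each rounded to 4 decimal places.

joint[0] = (0.0000, 0.0000)  (base)
link 0: phi[0] = -55 = -55 deg
  cos(-55 deg) = 0.5736, sin(-55 deg) = -0.8192
  joint[1] = (0.0000, 0.0000) + 6.4 * (0.5736, -0.8192) = (0.0000 + 3.6709, 0.0000 + -5.2426) = (3.6709, -5.2426)
link 1: phi[1] = -55 + 65 = 10 deg
  cos(10 deg) = 0.9848, sin(10 deg) = 0.1736
  joint[2] = (3.6709, -5.2426) + 5.1 * (0.9848, 0.1736) = (3.6709 + 5.0225, -5.2426 + 0.8856) = (8.6934, -4.3570)
link 2: phi[2] = -55 + 65 + 175 = 185 deg
  cos(185 deg) = -0.9962, sin(185 deg) = -0.0872
  joint[3] = (8.6934, -4.3570) + 7.3 * (-0.9962, -0.0872) = (8.6934 + -7.2722, -4.3570 + -0.6362) = (1.4212, -4.9932)
link 3: phi[3] = -55 + 65 + 175 + 40 = 225 deg
  cos(225 deg) = -0.7071, sin(225 deg) = -0.7071
  joint[4] = (1.4212, -4.9932) + 3.2 * (-0.7071, -0.7071) = (1.4212 + -2.2627, -4.9932 + -2.2627) = (-0.8416, -7.2559)
End effector: (-0.8416, -7.2559)

Answer: -0.8416 -7.2559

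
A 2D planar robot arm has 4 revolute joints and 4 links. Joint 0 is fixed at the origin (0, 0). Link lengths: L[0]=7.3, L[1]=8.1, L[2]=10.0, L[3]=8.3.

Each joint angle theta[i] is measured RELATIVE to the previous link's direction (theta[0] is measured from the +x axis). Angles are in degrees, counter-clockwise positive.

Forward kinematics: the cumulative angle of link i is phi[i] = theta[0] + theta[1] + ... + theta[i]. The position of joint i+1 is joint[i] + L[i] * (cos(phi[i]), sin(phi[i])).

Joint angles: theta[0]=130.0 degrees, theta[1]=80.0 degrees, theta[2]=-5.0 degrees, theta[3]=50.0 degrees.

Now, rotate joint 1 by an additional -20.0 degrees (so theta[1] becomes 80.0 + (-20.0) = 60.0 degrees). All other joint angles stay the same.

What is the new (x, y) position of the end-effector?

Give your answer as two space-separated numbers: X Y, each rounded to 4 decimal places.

Answer: -27.3919 -3.4849

Derivation:
joint[0] = (0.0000, 0.0000)  (base)
link 0: phi[0] = 130 = 130 deg
  cos(130 deg) = -0.6428, sin(130 deg) = 0.7660
  joint[1] = (0.0000, 0.0000) + 7.3 * (-0.6428, 0.7660) = (0.0000 + -4.6923, 0.0000 + 5.5921) = (-4.6923, 5.5921)
link 1: phi[1] = 130 + 60 = 190 deg
  cos(190 deg) = -0.9848, sin(190 deg) = -0.1736
  joint[2] = (-4.6923, 5.5921) + 8.1 * (-0.9848, -0.1736) = (-4.6923 + -7.9769, 5.5921 + -1.4066) = (-12.6693, 4.1856)
link 2: phi[2] = 130 + 60 + -5 = 185 deg
  cos(185 deg) = -0.9962, sin(185 deg) = -0.0872
  joint[3] = (-12.6693, 4.1856) + 10 * (-0.9962, -0.0872) = (-12.6693 + -9.9619, 4.1856 + -0.8716) = (-22.6312, 3.3140)
link 3: phi[3] = 130 + 60 + -5 + 50 = 235 deg
  cos(235 deg) = -0.5736, sin(235 deg) = -0.8192
  joint[4] = (-22.6312, 3.3140) + 8.3 * (-0.5736, -0.8192) = (-22.6312 + -4.7607, 3.3140 + -6.7990) = (-27.3919, -3.4849)
End effector: (-27.3919, -3.4849)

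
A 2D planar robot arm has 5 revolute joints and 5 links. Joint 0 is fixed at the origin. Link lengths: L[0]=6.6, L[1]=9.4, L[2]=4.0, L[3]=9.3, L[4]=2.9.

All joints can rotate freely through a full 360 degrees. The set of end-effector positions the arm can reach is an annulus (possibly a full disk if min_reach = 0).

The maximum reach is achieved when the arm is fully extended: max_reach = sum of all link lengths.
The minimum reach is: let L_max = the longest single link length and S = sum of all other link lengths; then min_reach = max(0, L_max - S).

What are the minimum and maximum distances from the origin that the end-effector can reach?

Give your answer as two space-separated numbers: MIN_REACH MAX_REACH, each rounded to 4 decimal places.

Link lengths: [6.6, 9.4, 4.0, 9.3, 2.9]
max_reach = 6.6 + 9.4 + 4 + 9.3 + 2.9 = 32.2
L_max = max([6.6, 9.4, 4.0, 9.3, 2.9]) = 9.4
S (sum of others) = 32.2 - 9.4 = 22.8
min_reach = max(0, 9.4 - 22.8) = max(0, -13.4) = 0

Answer: 0.0000 32.2000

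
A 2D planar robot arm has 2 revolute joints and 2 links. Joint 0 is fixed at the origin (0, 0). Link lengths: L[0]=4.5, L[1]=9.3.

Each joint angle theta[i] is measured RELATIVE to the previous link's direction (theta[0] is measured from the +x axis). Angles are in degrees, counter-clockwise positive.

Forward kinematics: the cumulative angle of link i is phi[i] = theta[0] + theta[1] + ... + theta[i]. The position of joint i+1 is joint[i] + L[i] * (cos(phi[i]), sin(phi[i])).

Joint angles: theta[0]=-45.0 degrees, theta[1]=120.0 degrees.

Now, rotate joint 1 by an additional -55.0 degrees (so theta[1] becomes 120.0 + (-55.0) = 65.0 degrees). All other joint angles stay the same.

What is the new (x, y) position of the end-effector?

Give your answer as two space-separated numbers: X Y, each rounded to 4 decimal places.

joint[0] = (0.0000, 0.0000)  (base)
link 0: phi[0] = -45 = -45 deg
  cos(-45 deg) = 0.7071, sin(-45 deg) = -0.7071
  joint[1] = (0.0000, 0.0000) + 4.5 * (0.7071, -0.7071) = (0.0000 + 3.1820, 0.0000 + -3.1820) = (3.1820, -3.1820)
link 1: phi[1] = -45 + 65 = 20 deg
  cos(20 deg) = 0.9397, sin(20 deg) = 0.3420
  joint[2] = (3.1820, -3.1820) + 9.3 * (0.9397, 0.3420) = (3.1820 + 8.7391, -3.1820 + 3.1808) = (11.9211, -0.0012)
End effector: (11.9211, -0.0012)

Answer: 11.9211 -0.0012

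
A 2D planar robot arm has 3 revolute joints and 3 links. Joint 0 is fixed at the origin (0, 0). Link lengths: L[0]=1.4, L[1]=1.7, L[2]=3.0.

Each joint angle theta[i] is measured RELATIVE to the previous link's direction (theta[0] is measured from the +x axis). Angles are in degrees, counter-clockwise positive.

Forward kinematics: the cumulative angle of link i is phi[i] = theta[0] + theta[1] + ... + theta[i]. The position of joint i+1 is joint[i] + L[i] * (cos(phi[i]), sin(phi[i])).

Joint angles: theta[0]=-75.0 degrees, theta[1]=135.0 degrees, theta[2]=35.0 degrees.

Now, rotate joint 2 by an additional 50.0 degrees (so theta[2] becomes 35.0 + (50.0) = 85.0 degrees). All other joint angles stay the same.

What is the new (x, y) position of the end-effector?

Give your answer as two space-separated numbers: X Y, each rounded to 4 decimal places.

Answer: -1.2451 1.8407

Derivation:
joint[0] = (0.0000, 0.0000)  (base)
link 0: phi[0] = -75 = -75 deg
  cos(-75 deg) = 0.2588, sin(-75 deg) = -0.9659
  joint[1] = (0.0000, 0.0000) + 1.4 * (0.2588, -0.9659) = (0.0000 + 0.3623, 0.0000 + -1.3523) = (0.3623, -1.3523)
link 1: phi[1] = -75 + 135 = 60 deg
  cos(60 deg) = 0.5000, sin(60 deg) = 0.8660
  joint[2] = (0.3623, -1.3523) + 1.7 * (0.5000, 0.8660) = (0.3623 + 0.8500, -1.3523 + 1.4722) = (1.2123, 0.1199)
link 2: phi[2] = -75 + 135 + 85 = 145 deg
  cos(145 deg) = -0.8192, sin(145 deg) = 0.5736
  joint[3] = (1.2123, 0.1199) + 3 * (-0.8192, 0.5736) = (1.2123 + -2.4575, 0.1199 + 1.7207) = (-1.2451, 1.8407)
End effector: (-1.2451, 1.8407)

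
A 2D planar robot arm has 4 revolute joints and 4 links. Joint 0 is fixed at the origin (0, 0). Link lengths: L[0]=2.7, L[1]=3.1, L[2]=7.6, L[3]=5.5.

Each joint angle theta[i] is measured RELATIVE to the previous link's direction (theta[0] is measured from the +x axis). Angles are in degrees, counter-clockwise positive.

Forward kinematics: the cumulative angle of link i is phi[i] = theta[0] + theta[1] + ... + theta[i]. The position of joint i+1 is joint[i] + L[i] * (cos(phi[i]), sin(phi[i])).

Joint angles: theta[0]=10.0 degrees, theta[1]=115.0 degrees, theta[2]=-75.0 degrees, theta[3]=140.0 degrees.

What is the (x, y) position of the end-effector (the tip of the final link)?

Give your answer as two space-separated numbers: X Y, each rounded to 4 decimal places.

joint[0] = (0.0000, 0.0000)  (base)
link 0: phi[0] = 10 = 10 deg
  cos(10 deg) = 0.9848, sin(10 deg) = 0.1736
  joint[1] = (0.0000, 0.0000) + 2.7 * (0.9848, 0.1736) = (0.0000 + 2.6590, 0.0000 + 0.4689) = (2.6590, 0.4689)
link 1: phi[1] = 10 + 115 = 125 deg
  cos(125 deg) = -0.5736, sin(125 deg) = 0.8192
  joint[2] = (2.6590, 0.4689) + 3.1 * (-0.5736, 0.8192) = (2.6590 + -1.7781, 0.4689 + 2.5394) = (0.8809, 3.0082)
link 2: phi[2] = 10 + 115 + -75 = 50 deg
  cos(50 deg) = 0.6428, sin(50 deg) = 0.7660
  joint[3] = (0.8809, 3.0082) + 7.6 * (0.6428, 0.7660) = (0.8809 + 4.8852, 3.0082 + 5.8219) = (5.7661, 8.8302)
link 3: phi[3] = 10 + 115 + -75 + 140 = 190 deg
  cos(190 deg) = -0.9848, sin(190 deg) = -0.1736
  joint[4] = (5.7661, 8.8302) + 5.5 * (-0.9848, -0.1736) = (5.7661 + -5.4164, 8.8302 + -0.9551) = (0.3496, 7.8751)
End effector: (0.3496, 7.8751)

Answer: 0.3496 7.8751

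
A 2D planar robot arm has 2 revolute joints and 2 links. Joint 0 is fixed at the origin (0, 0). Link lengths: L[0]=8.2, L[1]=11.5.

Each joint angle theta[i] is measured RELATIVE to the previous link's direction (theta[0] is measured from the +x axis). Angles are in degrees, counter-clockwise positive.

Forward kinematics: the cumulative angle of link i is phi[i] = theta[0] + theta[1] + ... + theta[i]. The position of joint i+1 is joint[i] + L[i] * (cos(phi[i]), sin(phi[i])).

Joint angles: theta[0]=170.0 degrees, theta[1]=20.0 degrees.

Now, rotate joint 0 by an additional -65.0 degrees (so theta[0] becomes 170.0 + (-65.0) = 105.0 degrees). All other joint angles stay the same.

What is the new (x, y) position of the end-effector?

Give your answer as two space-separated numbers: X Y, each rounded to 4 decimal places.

Answer: -8.7184 17.3408

Derivation:
joint[0] = (0.0000, 0.0000)  (base)
link 0: phi[0] = 105 = 105 deg
  cos(105 deg) = -0.2588, sin(105 deg) = 0.9659
  joint[1] = (0.0000, 0.0000) + 8.2 * (-0.2588, 0.9659) = (0.0000 + -2.1223, 0.0000 + 7.9206) = (-2.1223, 7.9206)
link 1: phi[1] = 105 + 20 = 125 deg
  cos(125 deg) = -0.5736, sin(125 deg) = 0.8192
  joint[2] = (-2.1223, 7.9206) + 11.5 * (-0.5736, 0.8192) = (-2.1223 + -6.5961, 7.9206 + 9.4202) = (-8.7184, 17.3408)
End effector: (-8.7184, 17.3408)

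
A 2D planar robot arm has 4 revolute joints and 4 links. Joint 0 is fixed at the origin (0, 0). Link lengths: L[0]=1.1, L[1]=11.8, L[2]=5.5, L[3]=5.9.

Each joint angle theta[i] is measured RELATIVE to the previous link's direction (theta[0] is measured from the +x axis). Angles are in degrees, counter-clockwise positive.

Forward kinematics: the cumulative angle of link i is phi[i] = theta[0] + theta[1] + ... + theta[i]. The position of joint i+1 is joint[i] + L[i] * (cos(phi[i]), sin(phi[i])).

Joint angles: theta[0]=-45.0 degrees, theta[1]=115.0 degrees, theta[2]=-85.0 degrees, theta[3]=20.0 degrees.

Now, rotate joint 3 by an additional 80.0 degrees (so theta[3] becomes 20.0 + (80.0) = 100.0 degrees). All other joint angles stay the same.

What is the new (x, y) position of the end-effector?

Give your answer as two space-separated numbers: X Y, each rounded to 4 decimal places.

joint[0] = (0.0000, 0.0000)  (base)
link 0: phi[0] = -45 = -45 deg
  cos(-45 deg) = 0.7071, sin(-45 deg) = -0.7071
  joint[1] = (0.0000, 0.0000) + 1.1 * (0.7071, -0.7071) = (0.0000 + 0.7778, 0.0000 + -0.7778) = (0.7778, -0.7778)
link 1: phi[1] = -45 + 115 = 70 deg
  cos(70 deg) = 0.3420, sin(70 deg) = 0.9397
  joint[2] = (0.7778, -0.7778) + 11.8 * (0.3420, 0.9397) = (0.7778 + 4.0358, -0.7778 + 11.0884) = (4.8137, 10.3106)
link 2: phi[2] = -45 + 115 + -85 = -15 deg
  cos(-15 deg) = 0.9659, sin(-15 deg) = -0.2588
  joint[3] = (4.8137, 10.3106) + 5.5 * (0.9659, -0.2588) = (4.8137 + 5.3126, 10.3106 + -1.4235) = (10.1262, 8.8871)
link 3: phi[3] = -45 + 115 + -85 + 100 = 85 deg
  cos(85 deg) = 0.0872, sin(85 deg) = 0.9962
  joint[4] = (10.1262, 8.8871) + 5.9 * (0.0872, 0.9962) = (10.1262 + 0.5142, 8.8871 + 5.8775) = (10.6405, 14.7646)
End effector: (10.6405, 14.7646)

Answer: 10.6405 14.7646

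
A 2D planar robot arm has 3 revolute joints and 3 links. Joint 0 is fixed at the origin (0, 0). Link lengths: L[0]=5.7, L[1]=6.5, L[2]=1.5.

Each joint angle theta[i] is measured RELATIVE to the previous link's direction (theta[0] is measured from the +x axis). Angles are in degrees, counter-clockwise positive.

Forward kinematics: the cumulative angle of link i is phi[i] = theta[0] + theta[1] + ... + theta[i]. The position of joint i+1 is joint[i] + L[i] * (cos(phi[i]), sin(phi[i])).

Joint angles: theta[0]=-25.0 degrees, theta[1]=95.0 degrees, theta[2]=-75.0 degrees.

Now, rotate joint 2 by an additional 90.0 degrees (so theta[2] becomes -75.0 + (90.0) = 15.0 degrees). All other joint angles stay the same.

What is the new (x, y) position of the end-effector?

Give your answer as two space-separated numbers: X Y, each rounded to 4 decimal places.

Answer: 7.5198 5.1934

Derivation:
joint[0] = (0.0000, 0.0000)  (base)
link 0: phi[0] = -25 = -25 deg
  cos(-25 deg) = 0.9063, sin(-25 deg) = -0.4226
  joint[1] = (0.0000, 0.0000) + 5.7 * (0.9063, -0.4226) = (0.0000 + 5.1660, 0.0000 + -2.4089) = (5.1660, -2.4089)
link 1: phi[1] = -25 + 95 = 70 deg
  cos(70 deg) = 0.3420, sin(70 deg) = 0.9397
  joint[2] = (5.1660, -2.4089) + 6.5 * (0.3420, 0.9397) = (5.1660 + 2.2231, -2.4089 + 6.1080) = (7.3891, 3.6991)
link 2: phi[2] = -25 + 95 + 15 = 85 deg
  cos(85 deg) = 0.0872, sin(85 deg) = 0.9962
  joint[3] = (7.3891, 3.6991) + 1.5 * (0.0872, 0.9962) = (7.3891 + 0.1307, 3.6991 + 1.4943) = (7.5198, 5.1934)
End effector: (7.5198, 5.1934)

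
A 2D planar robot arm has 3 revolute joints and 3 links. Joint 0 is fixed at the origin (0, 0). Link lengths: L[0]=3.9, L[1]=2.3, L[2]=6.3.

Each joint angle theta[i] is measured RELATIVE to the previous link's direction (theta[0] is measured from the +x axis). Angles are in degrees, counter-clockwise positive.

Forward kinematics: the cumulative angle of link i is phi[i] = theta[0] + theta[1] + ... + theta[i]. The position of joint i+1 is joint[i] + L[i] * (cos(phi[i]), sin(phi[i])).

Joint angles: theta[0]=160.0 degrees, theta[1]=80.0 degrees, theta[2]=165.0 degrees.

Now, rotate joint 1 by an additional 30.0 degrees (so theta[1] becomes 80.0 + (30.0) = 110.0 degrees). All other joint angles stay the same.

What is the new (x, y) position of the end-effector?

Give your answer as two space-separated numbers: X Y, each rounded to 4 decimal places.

Answer: -2.0342 5.1192

Derivation:
joint[0] = (0.0000, 0.0000)  (base)
link 0: phi[0] = 160 = 160 deg
  cos(160 deg) = -0.9397, sin(160 deg) = 0.3420
  joint[1] = (0.0000, 0.0000) + 3.9 * (-0.9397, 0.3420) = (0.0000 + -3.6648, 0.0000 + 1.3339) = (-3.6648, 1.3339)
link 1: phi[1] = 160 + 110 = 270 deg
  cos(270 deg) = -0.0000, sin(270 deg) = -1.0000
  joint[2] = (-3.6648, 1.3339) + 2.3 * (-0.0000, -1.0000) = (-3.6648 + -0.0000, 1.3339 + -2.3000) = (-3.6648, -0.9661)
link 2: phi[2] = 160 + 110 + 165 = 435 deg
  cos(435 deg) = 0.2588, sin(435 deg) = 0.9659
  joint[3] = (-3.6648, -0.9661) + 6.3 * (0.2588, 0.9659) = (-3.6648 + 1.6306, -0.9661 + 6.0853) = (-2.0342, 5.1192)
End effector: (-2.0342, 5.1192)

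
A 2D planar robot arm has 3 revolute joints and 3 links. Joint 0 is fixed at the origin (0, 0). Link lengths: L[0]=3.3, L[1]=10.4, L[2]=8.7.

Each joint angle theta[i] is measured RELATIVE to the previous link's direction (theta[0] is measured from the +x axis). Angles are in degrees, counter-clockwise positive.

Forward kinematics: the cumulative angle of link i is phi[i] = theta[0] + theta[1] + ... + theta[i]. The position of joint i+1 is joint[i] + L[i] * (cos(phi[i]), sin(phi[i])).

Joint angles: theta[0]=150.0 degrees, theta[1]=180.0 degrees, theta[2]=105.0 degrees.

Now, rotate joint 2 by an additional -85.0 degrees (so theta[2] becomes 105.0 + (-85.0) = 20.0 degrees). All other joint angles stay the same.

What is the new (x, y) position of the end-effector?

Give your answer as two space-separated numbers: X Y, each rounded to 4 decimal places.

joint[0] = (0.0000, 0.0000)  (base)
link 0: phi[0] = 150 = 150 deg
  cos(150 deg) = -0.8660, sin(150 deg) = 0.5000
  joint[1] = (0.0000, 0.0000) + 3.3 * (-0.8660, 0.5000) = (0.0000 + -2.8579, 0.0000 + 1.6500) = (-2.8579, 1.6500)
link 1: phi[1] = 150 + 180 = 330 deg
  cos(330 deg) = 0.8660, sin(330 deg) = -0.5000
  joint[2] = (-2.8579, 1.6500) + 10.4 * (0.8660, -0.5000) = (-2.8579 + 9.0067, 1.6500 + -5.2000) = (6.1488, -3.5500)
link 2: phi[2] = 150 + 180 + 20 = 350 deg
  cos(350 deg) = 0.9848, sin(350 deg) = -0.1736
  joint[3] = (6.1488, -3.5500) + 8.7 * (0.9848, -0.1736) = (6.1488 + 8.5678, -3.5500 + -1.5107) = (14.7166, -5.0607)
End effector: (14.7166, -5.0607)

Answer: 14.7166 -5.0607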